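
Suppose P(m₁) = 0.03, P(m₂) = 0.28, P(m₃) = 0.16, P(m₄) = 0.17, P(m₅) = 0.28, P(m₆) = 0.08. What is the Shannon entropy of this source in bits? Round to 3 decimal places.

2.329 bits

H = −Σ pᵢ log₂ pᵢ.
−0.03·log₂(0.03) = 0.1518
−0.28·log₂(0.28) = 0.5142
−0.16·log₂(0.16) = 0.4230
−0.17·log₂(0.17) = 0.4346
−0.28·log₂(0.28) = 0.5142
−0.08·log₂(0.08) = 0.2915
Sum ≈ 2.3293 → 2.329 bits.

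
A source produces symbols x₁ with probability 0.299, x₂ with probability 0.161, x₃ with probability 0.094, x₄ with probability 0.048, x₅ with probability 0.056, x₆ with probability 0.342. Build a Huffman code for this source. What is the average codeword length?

2.302 bits/symbol

Repeatedly combine the two least-probable nodes; the expected code length is the sum of the merged weights.
merge 6/125 + 7/125 → 13/125
merge 47/500 + 13/125 → 99/500
merge 161/1000 + 99/500 → 359/1000
merge 299/1000 + 171/500 → 641/1000
merge 359/1000 + 641/1000 → 1
L = 13/125 + 99/500 + 359/1000 + 641/1000 + 1 = 1151/500 = 2.302 bits/symbol.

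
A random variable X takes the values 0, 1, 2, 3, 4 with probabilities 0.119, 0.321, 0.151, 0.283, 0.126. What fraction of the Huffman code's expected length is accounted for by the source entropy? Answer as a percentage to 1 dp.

Entropy H = −Σ p log₂ p ≈ 2.1954 bits.
Huffman merges: 119/1000+63/500→49/200; 151/1000+49/200→99/250; 283/1000+321/1000→151/250; 99/250+151/250→1. L = 449/200 ≈ 2.2450.
Efficiency = H/L = 2.1954/2.2450 = 97.8%.

97.8%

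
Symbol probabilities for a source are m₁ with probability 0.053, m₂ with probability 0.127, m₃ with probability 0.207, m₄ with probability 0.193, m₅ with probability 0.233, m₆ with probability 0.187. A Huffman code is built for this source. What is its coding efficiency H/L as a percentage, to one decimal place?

Entropy H = −Σ p log₂ p ≈ 2.4731 bits.
Huffman merges: 53/1000+127/1000→9/50; 9/50+187/1000→367/1000; 193/1000+207/1000→2/5; 233/1000+367/1000→3/5; 2/5+3/5→1. L = 2547/1000 ≈ 2.5470.
Efficiency = H/L = 2.4731/2.5470 = 97.1%.

97.1%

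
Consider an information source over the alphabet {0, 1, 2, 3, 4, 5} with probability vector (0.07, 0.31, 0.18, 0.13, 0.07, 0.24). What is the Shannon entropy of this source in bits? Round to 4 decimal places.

H = −Σ pᵢ log₂ pᵢ.
−0.07·log₂(0.07) = 0.2686
−0.31·log₂(0.31) = 0.5238
−0.18·log₂(0.18) = 0.4453
−0.13·log₂(0.13) = 0.3826
−0.07·log₂(0.07) = 0.2686
−0.24·log₂(0.24) = 0.4941
Sum ≈ 2.3830 → 2.3830 bits.

2.3830 bits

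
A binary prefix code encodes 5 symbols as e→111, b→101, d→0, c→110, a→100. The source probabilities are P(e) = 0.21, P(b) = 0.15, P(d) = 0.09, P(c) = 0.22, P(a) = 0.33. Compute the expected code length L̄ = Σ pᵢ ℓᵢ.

L̄ = Σ pᵢ·ℓᵢ = 0.21·3 + 0.15·3 + 0.09·1 + 0.22·3 + 0.33·3 = 2.82 bits/symbol.

2.82 bits/symbol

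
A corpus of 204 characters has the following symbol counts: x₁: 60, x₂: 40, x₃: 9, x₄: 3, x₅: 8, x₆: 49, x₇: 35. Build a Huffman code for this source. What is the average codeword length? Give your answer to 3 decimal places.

Probabilities are the counts divided by 204.
Repeatedly combine the two least-probable nodes; the expected code length is the sum of the merged weights.
merge 1/68 + 2/51 → 11/204
merge 3/68 + 11/204 → 5/51
merge 5/51 + 35/204 → 55/204
merge 10/51 + 49/204 → 89/204
merge 55/204 + 5/17 → 115/204
merge 89/204 + 115/204 → 1
L = 11/204 + 5/51 + 55/204 + 89/204 + 115/204 + 1 = 247/102 ≈ 2.422 bits/symbol.

2.422 bits/symbol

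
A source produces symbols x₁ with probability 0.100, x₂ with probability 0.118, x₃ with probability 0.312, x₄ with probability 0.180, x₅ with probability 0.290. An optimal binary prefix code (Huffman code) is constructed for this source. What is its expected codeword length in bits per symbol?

Repeatedly combine the two least-probable nodes; the expected code length is the sum of the merged weights.
merge 1/10 + 59/500 → 109/500
merge 9/50 + 109/500 → 199/500
merge 29/100 + 39/125 → 301/500
merge 199/500 + 301/500 → 1
L = 109/500 + 199/500 + 301/500 + 1 = 1109/500 = 2.218 bits/symbol.

2.218 bits/symbol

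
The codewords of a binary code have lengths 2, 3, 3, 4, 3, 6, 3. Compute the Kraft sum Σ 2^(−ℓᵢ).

0.828125

With common denominator 2^6 = 64: Σ 2^(−ℓᵢ) = 16/64 + 8/64 + 8/64 + 4/64 + 8/64 + 1/64 + 8/64 = 53/64 = 0.828125.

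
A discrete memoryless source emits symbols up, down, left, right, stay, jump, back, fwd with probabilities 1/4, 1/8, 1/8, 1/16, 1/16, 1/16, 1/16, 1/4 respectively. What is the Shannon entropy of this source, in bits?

Each probability is a power of 1/2, so log₂(1/p) is an integer.
H = Σ p·log₂(1/p) = 1/4·2 + 1/8·3 + 1/8·3 + 1/16·4 + 1/16·4 + 1/16·4 + 1/16·4 + 1/4·2 = 2.75 bits.

2.75 bits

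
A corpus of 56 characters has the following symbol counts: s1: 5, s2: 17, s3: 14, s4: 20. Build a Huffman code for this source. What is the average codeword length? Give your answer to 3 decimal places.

Probabilities are the counts divided by 56.
Repeatedly combine the two least-probable nodes; the expected code length is the sum of the merged weights.
merge 5/56 + 1/4 → 19/56
merge 17/56 + 19/56 → 9/14
merge 5/14 + 9/14 → 1
L = 19/56 + 9/14 + 1 = 111/56 ≈ 1.982 bits/symbol.

1.982 bits/symbol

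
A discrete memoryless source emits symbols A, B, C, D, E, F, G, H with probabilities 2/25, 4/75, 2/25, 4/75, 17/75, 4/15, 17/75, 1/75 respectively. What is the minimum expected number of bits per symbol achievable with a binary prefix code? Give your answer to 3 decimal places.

2.627 bits/symbol

Repeatedly combine the two least-probable nodes; the expected code length is the sum of the merged weights.
merge 1/75 + 4/75 → 1/15
merge 4/75 + 1/15 → 3/25
merge 2/25 + 2/25 → 4/25
merge 3/25 + 4/25 → 7/25
merge 17/75 + 17/75 → 34/75
merge 4/15 + 7/25 → 41/75
merge 34/75 + 41/75 → 1
L = 1/15 + 3/25 + 4/25 + 7/25 + 34/75 + 41/75 + 1 = 197/75 ≈ 2.627 bits/symbol.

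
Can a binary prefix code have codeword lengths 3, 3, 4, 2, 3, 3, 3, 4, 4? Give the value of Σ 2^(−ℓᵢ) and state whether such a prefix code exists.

With common denominator 2^4 = 16: Σ 2^(−ℓᵢ) = 2/16 + 2/16 + 1/16 + 4/16 + 2/16 + 2/16 + 2/16 + 1/16 + 1/16 = 17/16 = 1.0625.
Kraft's inequality requires Σ ≤ 1; here Σ = 1.0625 > 1, so no such prefix code exists.

1.0625; no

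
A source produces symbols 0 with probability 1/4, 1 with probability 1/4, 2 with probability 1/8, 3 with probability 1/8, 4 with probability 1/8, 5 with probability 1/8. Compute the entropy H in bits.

2.5 bits

Each probability is a power of 1/2, so log₂(1/p) is an integer.
H = Σ p·log₂(1/p) = 1/4·2 + 1/4·2 + 1/8·3 + 1/8·3 + 1/8·3 + 1/8·3 = 2.5 bits.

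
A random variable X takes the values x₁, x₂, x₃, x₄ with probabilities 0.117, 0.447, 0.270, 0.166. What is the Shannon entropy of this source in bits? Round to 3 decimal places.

H = −Σ pᵢ log₂ pᵢ.
−0.117·log₂(0.117) = 0.3622
−0.447·log₂(0.447) = 0.5193
−0.270·log₂(0.270) = 0.5100
−0.166·log₂(0.166) = 0.4301
Sum ≈ 1.8215 → 1.822 bits.

1.822 bits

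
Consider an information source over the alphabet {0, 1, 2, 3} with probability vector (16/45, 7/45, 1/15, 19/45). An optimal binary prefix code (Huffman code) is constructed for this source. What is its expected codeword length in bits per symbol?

1.8 bits/symbol

Repeatedly combine the two least-probable nodes; the expected code length is the sum of the merged weights.
merge 1/15 + 7/45 → 2/9
merge 2/9 + 16/45 → 26/45
merge 19/45 + 26/45 → 1
L = 2/9 + 26/45 + 1 = 9/5 = 1.8 bits/symbol.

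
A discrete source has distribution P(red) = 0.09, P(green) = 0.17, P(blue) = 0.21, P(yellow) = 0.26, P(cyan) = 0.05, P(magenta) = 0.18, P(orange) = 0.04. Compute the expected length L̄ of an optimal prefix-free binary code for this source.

Repeatedly combine the two least-probable nodes; the expected code length is the sum of the merged weights.
merge 1/25 + 1/20 → 9/100
merge 9/100 + 9/100 → 9/50
merge 17/100 + 9/50 → 7/20
merge 9/50 + 21/100 → 39/100
merge 13/50 + 7/20 → 61/100
merge 39/100 + 61/100 → 1
L = 9/100 + 9/50 + 7/20 + 39/100 + 61/100 + 1 = 131/50 = 2.62 bits/symbol.

2.62 bits/symbol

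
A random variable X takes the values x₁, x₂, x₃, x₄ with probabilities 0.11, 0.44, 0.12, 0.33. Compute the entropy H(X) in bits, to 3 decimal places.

1.766 bits

H = −Σ pᵢ log₂ pᵢ.
−0.11·log₂(0.11) = 0.3503
−0.44·log₂(0.44) = 0.5211
−0.12·log₂(0.12) = 0.3671
−0.33·log₂(0.33) = 0.5278
Sum ≈ 1.7663 → 1.766 bits.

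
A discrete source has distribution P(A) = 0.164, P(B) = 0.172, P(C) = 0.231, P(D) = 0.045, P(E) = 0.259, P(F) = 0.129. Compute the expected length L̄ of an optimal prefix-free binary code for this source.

2.51 bits/symbol

Repeatedly combine the two least-probable nodes; the expected code length is the sum of the merged weights.
merge 9/200 + 129/1000 → 87/500
merge 41/250 + 43/250 → 42/125
merge 87/500 + 231/1000 → 81/200
merge 259/1000 + 42/125 → 119/200
merge 81/200 + 119/200 → 1
L = 87/500 + 42/125 + 81/200 + 119/200 + 1 = 251/100 = 2.51 bits/symbol.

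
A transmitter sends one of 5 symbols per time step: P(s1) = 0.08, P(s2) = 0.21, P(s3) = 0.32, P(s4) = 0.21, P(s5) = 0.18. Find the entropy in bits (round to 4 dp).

H = −Σ pᵢ log₂ pᵢ.
−0.08·log₂(0.08) = 0.2915
−0.21·log₂(0.21) = 0.4728
−0.32·log₂(0.32) = 0.5260
−0.21·log₂(0.21) = 0.4728
−0.18·log₂(0.18) = 0.4453
Sum ≈ 2.2085 → 2.2085 bits.

2.2085 bits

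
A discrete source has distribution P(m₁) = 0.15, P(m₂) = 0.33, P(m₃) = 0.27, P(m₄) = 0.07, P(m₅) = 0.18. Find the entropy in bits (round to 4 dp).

2.1623 bits

H = −Σ pᵢ log₂ pᵢ.
−0.15·log₂(0.15) = 0.4105
−0.33·log₂(0.33) = 0.5278
−0.27·log₂(0.27) = 0.5100
−0.07·log₂(0.07) = 0.2686
−0.18·log₂(0.18) = 0.4453
Sum ≈ 2.1623 → 2.1623 bits.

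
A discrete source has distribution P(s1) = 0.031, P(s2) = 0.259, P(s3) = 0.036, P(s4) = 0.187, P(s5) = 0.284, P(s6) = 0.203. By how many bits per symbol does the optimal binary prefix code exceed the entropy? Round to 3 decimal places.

0.053 bits

Entropy H = −Σ p log₂ p ≈ 2.2679 bits.
Huffman merges: 31/1000+9/250→67/1000; 67/1000+187/1000→127/500; 203/1000+127/500→457/1000; 259/1000+71/250→543/1000; 457/1000+543/1000→1. L = 2321/1000 ≈ 2.3210.
L − H = 2.3210 − 2.2679 = 0.053 bits.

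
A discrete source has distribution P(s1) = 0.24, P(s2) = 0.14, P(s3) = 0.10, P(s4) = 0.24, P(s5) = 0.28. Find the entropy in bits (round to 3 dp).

H = −Σ pᵢ log₂ pᵢ.
−0.24·log₂(0.24) = 0.4941
−0.14·log₂(0.14) = 0.3971
−0.10·log₂(0.10) = 0.3322
−0.24·log₂(0.24) = 0.4941
−0.28·log₂(0.28) = 0.5142
Sum ≈ 2.2318 → 2.232 bits.

2.232 bits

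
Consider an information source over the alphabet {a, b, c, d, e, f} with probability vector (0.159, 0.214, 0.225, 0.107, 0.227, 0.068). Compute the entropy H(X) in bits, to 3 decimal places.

2.476 bits

H = −Σ pᵢ log₂ pᵢ.
−0.159·log₂(0.159) = 0.4218
−0.214·log₂(0.214) = 0.4760
−0.225·log₂(0.225) = 0.4842
−0.107·log₂(0.107) = 0.3450
−0.227·log₂(0.227) = 0.4856
−0.068·log₂(0.068) = 0.2637
Sum ≈ 2.4764 → 2.476 bits.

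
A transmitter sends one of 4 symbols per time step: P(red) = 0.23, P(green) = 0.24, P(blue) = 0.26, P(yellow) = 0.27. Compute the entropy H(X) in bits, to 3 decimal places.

1.997 bits

H = −Σ pᵢ log₂ pᵢ.
−0.23·log₂(0.23) = 0.4877
−0.24·log₂(0.24) = 0.4941
−0.26·log₂(0.26) = 0.5053
−0.27·log₂(0.27) = 0.5100
Sum ≈ 1.9971 → 1.997 bits.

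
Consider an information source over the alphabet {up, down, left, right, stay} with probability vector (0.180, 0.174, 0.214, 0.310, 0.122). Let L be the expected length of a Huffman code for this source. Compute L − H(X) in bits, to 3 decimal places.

0.042 bits

Entropy H = −Σ p log₂ p ≈ 2.2544 bits.
Huffman merges: 61/500+87/500→37/125; 9/50+107/500→197/500; 37/125+31/100→303/500; 197/500+303/500→1. L = 287/125 ≈ 2.2960.
L − H = 2.2960 − 2.2544 = 0.042 bits.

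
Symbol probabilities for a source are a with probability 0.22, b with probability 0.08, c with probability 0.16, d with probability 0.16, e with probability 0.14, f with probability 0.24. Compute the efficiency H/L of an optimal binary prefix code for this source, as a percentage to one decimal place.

98.8%

Entropy H = −Σ p log₂ p ≈ 2.5094 bits.
Huffman merges: 2/25+7/50→11/50; 4/25+4/25→8/25; 11/50+11/50→11/25; 6/25+8/25→14/25; 11/25+14/25→1. L = 127/50 ≈ 2.5400.
Efficiency = H/L = 2.5094/2.5400 = 98.8%.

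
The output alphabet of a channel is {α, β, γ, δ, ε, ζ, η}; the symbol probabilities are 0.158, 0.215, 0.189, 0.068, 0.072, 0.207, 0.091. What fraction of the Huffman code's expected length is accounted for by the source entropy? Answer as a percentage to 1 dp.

Entropy H = −Σ p log₂ p ≈ 2.6737 bits.
Huffman merges: 17/250+9/125→7/50; 91/1000+7/50→231/1000; 79/500+189/1000→347/1000; 207/1000+43/200→211/500; 231/1000+347/1000→289/500; 211/500+289/500→1. L = 1359/500 ≈ 2.7180.
Efficiency = H/L = 2.6737/2.7180 = 98.4%.

98.4%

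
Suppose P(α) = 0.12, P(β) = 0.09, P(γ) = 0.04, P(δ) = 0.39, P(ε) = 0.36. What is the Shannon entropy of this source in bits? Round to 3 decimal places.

H = −Σ pᵢ log₂ pᵢ.
−0.12·log₂(0.12) = 0.3671
−0.09·log₂(0.09) = 0.3127
−0.04·log₂(0.04) = 0.1858
−0.39·log₂(0.39) = 0.5298
−0.36·log₂(0.36) = 0.5306
Sum ≈ 1.9259 → 1.926 bits.

1.926 bits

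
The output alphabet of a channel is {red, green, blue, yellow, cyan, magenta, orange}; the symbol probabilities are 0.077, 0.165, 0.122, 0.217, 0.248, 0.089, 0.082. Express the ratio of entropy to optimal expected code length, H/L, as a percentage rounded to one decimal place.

99.0%

Entropy H = −Σ p log₂ p ≈ 2.6677 bits.
Huffman merges: 77/1000+41/500→159/1000; 89/1000+61/500→211/1000; 159/1000+33/200→81/250; 211/1000+217/1000→107/250; 31/125+81/250→143/250; 107/250+143/250→1. L = 1347/500 ≈ 2.6940.
Efficiency = H/L = 2.6677/2.6940 = 99.0%.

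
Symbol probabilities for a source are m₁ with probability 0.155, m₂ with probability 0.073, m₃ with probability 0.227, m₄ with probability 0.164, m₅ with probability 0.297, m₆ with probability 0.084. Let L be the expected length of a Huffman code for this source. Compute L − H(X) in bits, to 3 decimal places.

Entropy H = −Σ p log₂ p ≈ 2.4263 bits.
Huffman merges: 73/1000+21/250→157/1000; 31/200+157/1000→39/125; 41/250+227/1000→391/1000; 297/1000+39/125→609/1000; 391/1000+609/1000→1. L = 2469/1000 ≈ 2.4690.
L − H = 2.4690 − 2.4263 = 0.043 bits.

0.043 bits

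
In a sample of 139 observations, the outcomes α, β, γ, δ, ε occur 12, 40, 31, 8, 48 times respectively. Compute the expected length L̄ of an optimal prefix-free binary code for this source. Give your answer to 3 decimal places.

2.144 bits/symbol

Probabilities are the counts divided by 139.
Repeatedly combine the two least-probable nodes; the expected code length is the sum of the merged weights.
merge 8/139 + 12/139 → 20/139
merge 20/139 + 31/139 → 51/139
merge 40/139 + 48/139 → 88/139
merge 51/139 + 88/139 → 1
L = 20/139 + 51/139 + 88/139 + 1 = 298/139 ≈ 2.144 bits/symbol.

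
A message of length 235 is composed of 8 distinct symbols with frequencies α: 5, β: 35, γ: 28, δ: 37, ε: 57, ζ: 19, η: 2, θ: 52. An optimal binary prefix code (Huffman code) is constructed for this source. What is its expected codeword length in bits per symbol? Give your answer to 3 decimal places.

2.677 bits/symbol

Probabilities are the counts divided by 235.
Repeatedly combine the two least-probable nodes; the expected code length is the sum of the merged weights.
merge 2/235 + 1/47 → 7/235
merge 7/235 + 19/235 → 26/235
merge 26/235 + 28/235 → 54/235
merge 7/47 + 37/235 → 72/235
merge 52/235 + 54/235 → 106/235
merge 57/235 + 72/235 → 129/235
merge 106/235 + 129/235 → 1
L = 7/235 + 26/235 + 54/235 + 72/235 + 106/235 + 129/235 + 1 = 629/235 ≈ 2.677 bits/symbol.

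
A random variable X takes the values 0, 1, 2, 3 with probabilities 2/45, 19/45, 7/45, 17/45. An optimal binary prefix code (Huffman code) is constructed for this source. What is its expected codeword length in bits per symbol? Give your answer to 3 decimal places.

1.778 bits/symbol

Repeatedly combine the two least-probable nodes; the expected code length is the sum of the merged weights.
merge 2/45 + 7/45 → 1/5
merge 1/5 + 17/45 → 26/45
merge 19/45 + 26/45 → 1
L = 1/5 + 26/45 + 1 = 16/9 ≈ 1.778 bits/symbol.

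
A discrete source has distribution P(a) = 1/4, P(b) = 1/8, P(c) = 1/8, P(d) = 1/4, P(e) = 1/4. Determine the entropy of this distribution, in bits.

Each probability is a power of 1/2, so log₂(1/p) is an integer.
H = Σ p·log₂(1/p) = 1/4·2 + 1/8·3 + 1/8·3 + 1/4·2 + 1/4·2 = 2.25 bits.

2.25 bits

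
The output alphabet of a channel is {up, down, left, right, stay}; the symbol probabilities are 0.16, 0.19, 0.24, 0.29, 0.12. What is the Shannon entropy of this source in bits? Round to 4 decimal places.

H = −Σ pᵢ log₂ pᵢ.
−0.16·log₂(0.16) = 0.4230
−0.19·log₂(0.19) = 0.4552
−0.24·log₂(0.24) = 0.4941
−0.29·log₂(0.29) = 0.5179
−0.12·log₂(0.12) = 0.3671
Sum ≈ 2.2573 → 2.2573 bits.

2.2573 bits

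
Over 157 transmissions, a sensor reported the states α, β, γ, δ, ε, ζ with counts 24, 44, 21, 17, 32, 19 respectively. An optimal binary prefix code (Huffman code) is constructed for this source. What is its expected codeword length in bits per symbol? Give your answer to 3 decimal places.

Probabilities are the counts divided by 157.
Repeatedly combine the two least-probable nodes; the expected code length is the sum of the merged weights.
merge 17/157 + 19/157 → 36/157
merge 21/157 + 24/157 → 45/157
merge 32/157 + 36/157 → 68/157
merge 44/157 + 45/157 → 89/157
merge 68/157 + 89/157 → 1
L = 36/157 + 45/157 + 68/157 + 89/157 + 1 = 395/157 ≈ 2.516 bits/symbol.

2.516 bits/symbol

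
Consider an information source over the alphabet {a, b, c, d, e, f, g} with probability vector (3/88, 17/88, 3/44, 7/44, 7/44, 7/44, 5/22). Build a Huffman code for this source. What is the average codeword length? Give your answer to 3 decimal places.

2.682 bits/symbol

Repeatedly combine the two least-probable nodes; the expected code length is the sum of the merged weights.
merge 3/88 + 3/44 → 9/88
merge 9/88 + 7/44 → 23/88
merge 7/44 + 7/44 → 7/22
merge 17/88 + 5/22 → 37/88
merge 23/88 + 7/22 → 51/88
merge 37/88 + 51/88 → 1
L = 9/88 + 23/88 + 7/22 + 37/88 + 51/88 + 1 = 59/22 ≈ 2.682 bits/symbol.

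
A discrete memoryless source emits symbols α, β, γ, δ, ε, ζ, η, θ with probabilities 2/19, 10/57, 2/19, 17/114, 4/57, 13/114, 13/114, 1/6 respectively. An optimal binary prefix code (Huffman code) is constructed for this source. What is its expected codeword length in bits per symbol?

Repeatedly combine the two least-probable nodes; the expected code length is the sum of the merged weights.
merge 4/57 + 2/19 → 10/57
merge 2/19 + 13/114 → 25/114
merge 13/114 + 17/114 → 5/19
merge 1/6 + 10/57 → 13/38
merge 10/57 + 25/114 → 15/38
merge 5/19 + 13/38 → 23/38
merge 15/38 + 23/38 → 1
L = 10/57 + 25/114 + 5/19 + 13/38 + 15/38 + 23/38 + 1 = 3 bits/symbol.

3 bits/symbol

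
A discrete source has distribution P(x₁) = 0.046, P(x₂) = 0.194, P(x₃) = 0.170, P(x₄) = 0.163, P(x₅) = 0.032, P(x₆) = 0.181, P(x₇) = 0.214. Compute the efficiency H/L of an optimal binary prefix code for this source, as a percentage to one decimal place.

Entropy H = −Σ p log₂ p ≈ 2.6057 bits.
Huffman merges: 4/125+23/500→39/500; 39/500+163/1000→241/1000; 17/100+181/1000→351/1000; 97/500+107/500→51/125; 241/1000+351/1000→74/125; 51/125+74/125→1. L = 267/100 ≈ 2.6700.
Efficiency = H/L = 2.6057/2.6700 = 97.6%.

97.6%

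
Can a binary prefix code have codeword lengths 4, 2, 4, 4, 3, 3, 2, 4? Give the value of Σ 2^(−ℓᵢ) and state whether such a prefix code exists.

1; yes

With common denominator 2^4 = 16: Σ 2^(−ℓᵢ) = 1/16 + 4/16 + 1/16 + 1/16 + 2/16 + 2/16 + 4/16 + 1/16 = 16/16 = 1.
Kraft's inequality requires Σ ≤ 1; here Σ = 1 ≤ 1, so such a prefix code exists.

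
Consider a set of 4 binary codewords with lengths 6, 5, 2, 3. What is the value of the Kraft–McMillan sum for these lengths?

With common denominator 2^6 = 64: Σ 2^(−ℓᵢ) = 1/64 + 2/64 + 16/64 + 8/64 = 27/64 = 0.421875.

0.421875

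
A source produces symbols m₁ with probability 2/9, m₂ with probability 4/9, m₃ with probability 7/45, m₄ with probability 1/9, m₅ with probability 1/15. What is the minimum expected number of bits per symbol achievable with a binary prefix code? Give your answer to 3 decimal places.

Repeatedly combine the two least-probable nodes; the expected code length is the sum of the merged weights.
merge 1/15 + 1/9 → 8/45
merge 7/45 + 8/45 → 1/3
merge 2/9 + 1/3 → 5/9
merge 4/9 + 5/9 → 1
L = 8/45 + 1/3 + 5/9 + 1 = 31/15 ≈ 2.067 bits/symbol.

2.067 bits/symbol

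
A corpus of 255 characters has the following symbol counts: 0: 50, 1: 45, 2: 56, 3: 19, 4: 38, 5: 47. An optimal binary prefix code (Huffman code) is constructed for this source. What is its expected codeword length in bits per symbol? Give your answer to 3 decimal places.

Probabilities are the counts divided by 255.
Repeatedly combine the two least-probable nodes; the expected code length is the sum of the merged weights.
merge 19/255 + 38/255 → 19/85
merge 3/17 + 47/255 → 92/255
merge 10/51 + 56/255 → 106/255
merge 19/85 + 92/255 → 149/255
merge 106/255 + 149/255 → 1
L = 19/85 + 92/255 + 106/255 + 149/255 + 1 = 659/255 ≈ 2.584 bits/symbol.

2.584 bits/symbol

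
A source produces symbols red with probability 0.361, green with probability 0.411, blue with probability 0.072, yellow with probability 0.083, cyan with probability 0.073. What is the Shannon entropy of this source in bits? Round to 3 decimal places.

H = −Σ pᵢ log₂ pᵢ.
−0.361·log₂(0.361) = 0.5306
−0.411·log₂(0.411) = 0.5272
−0.072·log₂(0.072) = 0.2733
−0.083·log₂(0.083) = 0.2980
−0.073·log₂(0.073) = 0.2756
Sum ≈ 1.9048 → 1.905 bits.

1.905 bits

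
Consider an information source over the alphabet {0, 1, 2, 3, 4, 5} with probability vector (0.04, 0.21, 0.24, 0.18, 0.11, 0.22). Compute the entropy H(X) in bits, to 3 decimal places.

2.429 bits

H = −Σ pᵢ log₂ pᵢ.
−0.04·log₂(0.04) = 0.1858
−0.21·log₂(0.21) = 0.4728
−0.24·log₂(0.24) = 0.4941
−0.18·log₂(0.18) = 0.4453
−0.11·log₂(0.11) = 0.3503
−0.22·log₂(0.22) = 0.4806
Sum ≈ 2.4289 → 2.429 bits.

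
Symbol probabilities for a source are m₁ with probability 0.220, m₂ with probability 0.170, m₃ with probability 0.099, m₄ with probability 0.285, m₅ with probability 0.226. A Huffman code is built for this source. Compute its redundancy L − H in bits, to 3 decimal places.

Entropy H = −Σ p log₂ p ≈ 2.2465 bits.
Huffman merges: 99/1000+17/100→269/1000; 11/50+113/500→223/500; 269/1000+57/200→277/500; 223/500+277/500→1. L = 2269/1000 ≈ 2.2690.
L − H = 2.2690 − 2.2465 = 0.023 bits.

0.023 bits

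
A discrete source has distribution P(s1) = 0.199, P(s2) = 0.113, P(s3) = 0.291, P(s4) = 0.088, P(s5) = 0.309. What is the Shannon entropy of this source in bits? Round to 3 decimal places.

2.169 bits

H = −Σ pᵢ log₂ pᵢ.
−0.199·log₂(0.199) = 0.4635
−0.113·log₂(0.113) = 0.3555
−0.291·log₂(0.291) = 0.5182
−0.088·log₂(0.088) = 0.3086
−0.309·log₂(0.309) = 0.5235
Sum ≈ 2.1693 → 2.169 bits.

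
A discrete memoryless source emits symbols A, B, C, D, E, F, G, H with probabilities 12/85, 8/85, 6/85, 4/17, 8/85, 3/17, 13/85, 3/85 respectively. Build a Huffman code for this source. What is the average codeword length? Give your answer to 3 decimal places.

Repeatedly combine the two least-probable nodes; the expected code length is the sum of the merged weights.
merge 3/85 + 6/85 → 9/85
merge 8/85 + 8/85 → 16/85
merge 9/85 + 12/85 → 21/85
merge 13/85 + 3/17 → 28/85
merge 16/85 + 4/17 → 36/85
merge 21/85 + 28/85 → 49/85
merge 36/85 + 49/85 → 1
L = 9/85 + 16/85 + 21/85 + 28/85 + 36/85 + 49/85 + 1 = 244/85 ≈ 2.871 bits/symbol.

2.871 bits/symbol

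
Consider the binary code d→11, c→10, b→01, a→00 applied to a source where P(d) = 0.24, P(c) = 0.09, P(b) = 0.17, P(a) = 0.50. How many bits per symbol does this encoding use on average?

2 bits/symbol

L̄ = Σ pᵢ·ℓᵢ = 0.24·2 + 0.09·2 + 0.17·2 + 0.50·2 = 2 bits/symbol.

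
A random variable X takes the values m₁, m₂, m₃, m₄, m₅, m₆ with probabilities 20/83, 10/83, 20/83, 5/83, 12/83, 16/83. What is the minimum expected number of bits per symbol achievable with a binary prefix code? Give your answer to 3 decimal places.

2.506 bits/symbol

Repeatedly combine the two least-probable nodes; the expected code length is the sum of the merged weights.
merge 5/83 + 10/83 → 15/83
merge 12/83 + 15/83 → 27/83
merge 16/83 + 20/83 → 36/83
merge 20/83 + 27/83 → 47/83
merge 36/83 + 47/83 → 1
L = 15/83 + 27/83 + 36/83 + 47/83 + 1 = 208/83 ≈ 2.506 bits/symbol.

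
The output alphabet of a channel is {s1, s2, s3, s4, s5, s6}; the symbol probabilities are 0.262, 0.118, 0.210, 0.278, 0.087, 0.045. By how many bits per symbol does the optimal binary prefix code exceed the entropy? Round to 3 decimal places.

0.018 bits

Entropy H = −Σ p log₂ p ≈ 2.3641 bits.
Huffman merges: 9/200+87/1000→33/250; 59/500+33/250→1/4; 21/100+1/4→23/50; 131/500+139/500→27/50; 23/50+27/50→1. L = 1191/500 ≈ 2.3820.
L − H = 2.3820 − 2.3641 = 0.018 bits.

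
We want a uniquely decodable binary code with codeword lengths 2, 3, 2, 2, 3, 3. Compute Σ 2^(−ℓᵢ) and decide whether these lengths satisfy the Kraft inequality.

1.125; no

With common denominator 2^3 = 8: Σ 2^(−ℓᵢ) = 2/8 + 1/8 + 2/8 + 2/8 + 1/8 + 1/8 = 9/8 = 1.125.
Kraft's inequality requires Σ ≤ 1; here Σ = 1.125 > 1, so no such prefix code exists.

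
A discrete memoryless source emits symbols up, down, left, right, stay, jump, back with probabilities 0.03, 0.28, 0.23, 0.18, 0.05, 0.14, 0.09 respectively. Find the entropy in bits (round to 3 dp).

H = −Σ pᵢ log₂ pᵢ.
−0.03·log₂(0.03) = 0.1518
−0.28·log₂(0.28) = 0.5142
−0.23·log₂(0.23) = 0.4877
−0.18·log₂(0.18) = 0.4453
−0.05·log₂(0.05) = 0.2161
−0.14·log₂(0.14) = 0.3971
−0.09·log₂(0.09) = 0.3127
Sum ≈ 2.5248 → 2.525 bits.

2.525 bits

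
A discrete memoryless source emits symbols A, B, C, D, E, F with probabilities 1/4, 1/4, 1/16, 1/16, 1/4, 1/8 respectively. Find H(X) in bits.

Each probability is a power of 1/2, so log₂(1/p) is an integer.
H = Σ p·log₂(1/p) = 1/4·2 + 1/4·2 + 1/16·4 + 1/16·4 + 1/4·2 + 1/8·3 = 2.375 bits.

2.375 bits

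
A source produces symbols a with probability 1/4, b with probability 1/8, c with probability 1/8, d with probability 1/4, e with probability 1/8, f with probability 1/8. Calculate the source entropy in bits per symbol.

Each probability is a power of 1/2, so log₂(1/p) is an integer.
H = Σ p·log₂(1/p) = 1/4·2 + 1/8·3 + 1/8·3 + 1/4·2 + 1/8·3 + 1/8·3 = 2.5 bits.

2.5 bits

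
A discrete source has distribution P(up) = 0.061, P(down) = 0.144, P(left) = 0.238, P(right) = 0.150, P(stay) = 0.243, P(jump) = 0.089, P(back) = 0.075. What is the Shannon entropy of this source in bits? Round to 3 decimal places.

H = −Σ pᵢ log₂ pᵢ.
−0.061·log₂(0.061) = 0.2461
−0.144·log₂(0.144) = 0.4026
−0.238·log₂(0.238) = 0.4929
−0.150·log₂(0.150) = 0.4105
−0.243·log₂(0.243) = 0.4960
−0.089·log₂(0.089) = 0.3106
−0.075·log₂(0.075) = 0.2803
Sum ≈ 2.6390 → 2.639 bits.

2.639 bits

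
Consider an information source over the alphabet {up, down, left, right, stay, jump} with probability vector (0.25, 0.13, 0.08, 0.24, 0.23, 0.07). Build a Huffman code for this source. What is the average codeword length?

Repeatedly combine the two least-probable nodes; the expected code length is the sum of the merged weights.
merge 7/100 + 2/25 → 3/20
merge 13/100 + 3/20 → 7/25
merge 23/100 + 6/25 → 47/100
merge 1/4 + 7/25 → 53/100
merge 47/100 + 53/100 → 1
L = 3/20 + 7/25 + 47/100 + 53/100 + 1 = 243/100 = 2.43 bits/symbol.

2.43 bits/symbol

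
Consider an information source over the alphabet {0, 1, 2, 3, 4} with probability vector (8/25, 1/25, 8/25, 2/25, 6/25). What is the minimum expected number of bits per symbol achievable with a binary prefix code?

2.12 bits/symbol

Repeatedly combine the two least-probable nodes; the expected code length is the sum of the merged weights.
merge 1/25 + 2/25 → 3/25
merge 3/25 + 6/25 → 9/25
merge 8/25 + 8/25 → 16/25
merge 9/25 + 16/25 → 1
L = 3/25 + 9/25 + 16/25 + 1 = 53/25 = 2.12 bits/symbol.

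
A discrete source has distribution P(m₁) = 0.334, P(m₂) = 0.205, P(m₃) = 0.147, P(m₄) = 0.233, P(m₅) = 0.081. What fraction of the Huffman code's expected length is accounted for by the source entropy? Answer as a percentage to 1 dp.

Entropy H = −Σ p log₂ p ≈ 2.1871 bits.
Huffman merges: 81/1000+147/1000→57/250; 41/200+57/250→433/1000; 233/1000+167/500→567/1000; 433/1000+567/1000→1. L = 557/250 ≈ 2.2280.
Efficiency = H/L = 2.1871/2.2280 = 98.2%.

98.2%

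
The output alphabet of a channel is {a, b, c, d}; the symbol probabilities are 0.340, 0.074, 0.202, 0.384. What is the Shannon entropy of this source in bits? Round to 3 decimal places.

H = −Σ pᵢ log₂ pᵢ.
−0.340·log₂(0.340) = 0.5292
−0.074·log₂(0.074) = 0.2780
−0.202·log₂(0.202) = 0.4661
−0.384·log₂(0.384) = 0.5302
Sum ≈ 1.8035 → 1.804 bits.

1.804 bits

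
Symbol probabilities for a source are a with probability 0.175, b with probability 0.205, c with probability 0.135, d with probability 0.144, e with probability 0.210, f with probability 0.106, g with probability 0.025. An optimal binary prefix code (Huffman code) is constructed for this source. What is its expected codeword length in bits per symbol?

Repeatedly combine the two least-probable nodes; the expected code length is the sum of the merged weights.
merge 1/40 + 53/500 → 131/1000
merge 131/1000 + 27/200 → 133/500
merge 18/125 + 7/40 → 319/1000
merge 41/200 + 21/100 → 83/200
merge 133/500 + 319/1000 → 117/200
merge 83/200 + 117/200 → 1
L = 131/1000 + 133/500 + 319/1000 + 83/200 + 117/200 + 1 = 679/250 = 2.716 bits/symbol.

2.716 bits/symbol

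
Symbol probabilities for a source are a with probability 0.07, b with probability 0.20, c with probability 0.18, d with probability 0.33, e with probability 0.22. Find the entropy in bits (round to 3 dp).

H = −Σ pᵢ log₂ pᵢ.
−0.07·log₂(0.07) = 0.2686
−0.20·log₂(0.20) = 0.4644
−0.18·log₂(0.18) = 0.4453
−0.33·log₂(0.33) = 0.5278
−0.22·log₂(0.22) = 0.4806
Sum ≈ 2.1866 → 2.187 bits.

2.187 bits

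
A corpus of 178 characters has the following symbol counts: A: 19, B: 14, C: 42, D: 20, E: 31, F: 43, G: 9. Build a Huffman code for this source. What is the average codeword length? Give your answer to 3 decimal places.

Probabilities are the counts divided by 178.
Repeatedly combine the two least-probable nodes; the expected code length is the sum of the merged weights.
merge 9/178 + 7/89 → 23/178
merge 19/178 + 10/89 → 39/178
merge 23/178 + 31/178 → 27/89
merge 39/178 + 21/89 → 81/178
merge 43/178 + 27/89 → 97/178
merge 81/178 + 97/178 → 1
L = 23/178 + 39/178 + 27/89 + 81/178 + 97/178 + 1 = 236/89 ≈ 2.652 bits/symbol.

2.652 bits/symbol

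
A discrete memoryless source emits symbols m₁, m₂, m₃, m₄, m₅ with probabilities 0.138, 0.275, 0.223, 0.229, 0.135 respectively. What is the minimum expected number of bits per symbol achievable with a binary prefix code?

2.273 bits/symbol

Repeatedly combine the two least-probable nodes; the expected code length is the sum of the merged weights.
merge 27/200 + 69/500 → 273/1000
merge 223/1000 + 229/1000 → 113/250
merge 273/1000 + 11/40 → 137/250
merge 113/250 + 137/250 → 1
L = 273/1000 + 113/250 + 137/250 + 1 = 2273/1000 = 2.273 bits/symbol.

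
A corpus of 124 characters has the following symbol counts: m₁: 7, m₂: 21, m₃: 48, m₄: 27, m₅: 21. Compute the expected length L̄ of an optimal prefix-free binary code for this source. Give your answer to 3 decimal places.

2.226 bits/symbol

Probabilities are the counts divided by 124.
Repeatedly combine the two least-probable nodes; the expected code length is the sum of the merged weights.
merge 7/124 + 21/124 → 7/31
merge 21/124 + 27/124 → 12/31
merge 7/31 + 12/31 → 19/31
merge 12/31 + 19/31 → 1
L = 7/31 + 12/31 + 19/31 + 1 = 69/31 ≈ 2.226 bits/symbol.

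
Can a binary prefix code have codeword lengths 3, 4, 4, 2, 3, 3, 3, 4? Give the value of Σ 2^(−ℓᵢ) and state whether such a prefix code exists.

0.9375; yes

With common denominator 2^4 = 16: Σ 2^(−ℓᵢ) = 2/16 + 1/16 + 1/16 + 4/16 + 2/16 + 2/16 + 2/16 + 1/16 = 15/16 = 0.9375.
Kraft's inequality requires Σ ≤ 1; here Σ = 0.9375 ≤ 1, so such a prefix code exists.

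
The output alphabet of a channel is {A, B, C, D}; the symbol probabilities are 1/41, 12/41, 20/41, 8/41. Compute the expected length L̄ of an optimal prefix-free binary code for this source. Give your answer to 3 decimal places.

1.732 bits/symbol

Repeatedly combine the two least-probable nodes; the expected code length is the sum of the merged weights.
merge 1/41 + 8/41 → 9/41
merge 9/41 + 12/41 → 21/41
merge 20/41 + 21/41 → 1
L = 9/41 + 21/41 + 1 = 71/41 ≈ 1.732 bits/symbol.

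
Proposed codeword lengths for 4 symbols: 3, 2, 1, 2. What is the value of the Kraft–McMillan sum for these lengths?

1.125

With common denominator 2^3 = 8: Σ 2^(−ℓᵢ) = 1/8 + 2/8 + 4/8 + 2/8 = 9/8 = 1.125.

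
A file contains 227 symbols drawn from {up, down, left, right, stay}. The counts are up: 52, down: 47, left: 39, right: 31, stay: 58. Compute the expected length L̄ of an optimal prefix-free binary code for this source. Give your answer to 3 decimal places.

Probabilities are the counts divided by 227.
Repeatedly combine the two least-probable nodes; the expected code length is the sum of the merged weights.
merge 31/227 + 39/227 → 70/227
merge 47/227 + 52/227 → 99/227
merge 58/227 + 70/227 → 128/227
merge 99/227 + 128/227 → 1
L = 70/227 + 99/227 + 128/227 + 1 = 524/227 ≈ 2.308 bits/symbol.

2.308 bits/symbol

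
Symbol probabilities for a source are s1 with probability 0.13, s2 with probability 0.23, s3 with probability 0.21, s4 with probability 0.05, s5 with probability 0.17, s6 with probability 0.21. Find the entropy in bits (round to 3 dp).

2.467 bits

H = −Σ pᵢ log₂ pᵢ.
−0.13·log₂(0.13) = 0.3826
−0.23·log₂(0.23) = 0.4877
−0.21·log₂(0.21) = 0.4728
−0.05·log₂(0.05) = 0.2161
−0.17·log₂(0.17) = 0.4346
−0.21·log₂(0.21) = 0.4728
Sum ≈ 2.4666 → 2.467 bits.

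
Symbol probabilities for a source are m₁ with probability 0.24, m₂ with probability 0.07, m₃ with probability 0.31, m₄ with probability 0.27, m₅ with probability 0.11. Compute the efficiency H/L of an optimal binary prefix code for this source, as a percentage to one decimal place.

Entropy H = −Σ p log₂ p ≈ 2.1468 bits.
Huffman merges: 7/100+11/100→9/50; 9/50+6/25→21/50; 27/100+31/100→29/50; 21/50+29/50→1. L = 109/50 ≈ 2.1800.
Efficiency = H/L = 2.1468/2.1800 = 98.5%.

98.5%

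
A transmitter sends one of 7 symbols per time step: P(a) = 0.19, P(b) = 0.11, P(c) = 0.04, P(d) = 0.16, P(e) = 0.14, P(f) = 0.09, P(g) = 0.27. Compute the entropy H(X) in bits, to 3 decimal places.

H = −Σ pᵢ log₂ pᵢ.
−0.19·log₂(0.19) = 0.4552
−0.11·log₂(0.11) = 0.3503
−0.04·log₂(0.04) = 0.1858
−0.16·log₂(0.16) = 0.4230
−0.14·log₂(0.14) = 0.3971
−0.09·log₂(0.09) = 0.3127
−0.27·log₂(0.27) = 0.5100
Sum ≈ 2.6341 → 2.634 bits.

2.634 bits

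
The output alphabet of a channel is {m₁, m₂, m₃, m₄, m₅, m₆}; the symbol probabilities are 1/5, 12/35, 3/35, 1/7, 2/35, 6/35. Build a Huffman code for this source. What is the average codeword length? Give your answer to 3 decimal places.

2.429 bits/symbol

Repeatedly combine the two least-probable nodes; the expected code length is the sum of the merged weights.
merge 2/35 + 3/35 → 1/7
merge 1/7 + 1/7 → 2/7
merge 6/35 + 1/5 → 13/35
merge 2/7 + 12/35 → 22/35
merge 13/35 + 22/35 → 1
L = 1/7 + 2/7 + 13/35 + 22/35 + 1 = 17/7 ≈ 2.429 bits/symbol.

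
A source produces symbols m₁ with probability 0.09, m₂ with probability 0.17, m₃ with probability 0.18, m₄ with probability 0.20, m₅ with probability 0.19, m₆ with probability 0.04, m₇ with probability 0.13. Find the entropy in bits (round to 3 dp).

2.681 bits

H = −Σ pᵢ log₂ pᵢ.
−0.09·log₂(0.09) = 0.3127
−0.17·log₂(0.17) = 0.4346
−0.18·log₂(0.18) = 0.4453
−0.20·log₂(0.20) = 0.4644
−0.19·log₂(0.19) = 0.4552
−0.04·log₂(0.04) = 0.1858
−0.13·log₂(0.13) = 0.3826
Sum ≈ 2.6806 → 2.681 bits.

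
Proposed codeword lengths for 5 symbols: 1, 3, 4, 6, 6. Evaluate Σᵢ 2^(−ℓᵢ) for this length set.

0.71875

With common denominator 2^6 = 64: Σ 2^(−ℓᵢ) = 32/64 + 8/64 + 4/64 + 1/64 + 1/64 = 46/64 = 0.71875.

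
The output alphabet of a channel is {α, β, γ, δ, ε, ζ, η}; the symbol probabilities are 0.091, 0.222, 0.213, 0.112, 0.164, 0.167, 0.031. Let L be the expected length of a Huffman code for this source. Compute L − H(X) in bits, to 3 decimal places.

0.047 bits

Entropy H = −Σ p log₂ p ≈ 2.6400 bits.
Huffman merges: 31/1000+91/1000→61/500; 14/125+61/500→117/500; 41/250+167/1000→331/1000; 213/1000+111/500→87/200; 117/500+331/1000→113/200; 87/200+113/200→1. L = 2687/1000 ≈ 2.6870.
L − H = 2.6870 − 2.6400 = 0.047 bits.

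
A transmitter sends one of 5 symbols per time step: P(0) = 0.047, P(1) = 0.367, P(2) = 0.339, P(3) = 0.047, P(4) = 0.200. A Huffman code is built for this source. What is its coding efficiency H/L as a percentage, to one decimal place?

95.9%

Entropy H = −Σ p log₂ p ≈ 1.9388 bits.
Huffman merges: 47/1000+47/1000→47/500; 47/500+1/5→147/500; 147/500+339/1000→633/1000; 367/1000+633/1000→1. L = 2021/1000 ≈ 2.0210.
Efficiency = H/L = 1.9388/2.0210 = 95.9%.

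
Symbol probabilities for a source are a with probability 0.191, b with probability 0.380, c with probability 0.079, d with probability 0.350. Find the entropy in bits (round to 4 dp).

H = −Σ pᵢ log₂ pᵢ.
−0.191·log₂(0.191) = 0.4562
−0.380·log₂(0.380) = 0.5305
−0.079·log₂(0.079) = 0.2893
−0.350·log₂(0.350) = 0.5301
Sum ≈ 1.8060 → 1.8060 bits.

1.8060 bits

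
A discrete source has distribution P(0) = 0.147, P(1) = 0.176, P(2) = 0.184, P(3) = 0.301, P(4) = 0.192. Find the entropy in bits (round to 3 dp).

2.276 bits

H = −Σ pᵢ log₂ pᵢ.
−0.147·log₂(0.147) = 0.4066
−0.176·log₂(0.176) = 0.4411
−0.184·log₂(0.184) = 0.4494
−0.301·log₂(0.301) = 0.5214
−0.192·log₂(0.192) = 0.4571
Sum ≈ 2.2756 → 2.276 bits.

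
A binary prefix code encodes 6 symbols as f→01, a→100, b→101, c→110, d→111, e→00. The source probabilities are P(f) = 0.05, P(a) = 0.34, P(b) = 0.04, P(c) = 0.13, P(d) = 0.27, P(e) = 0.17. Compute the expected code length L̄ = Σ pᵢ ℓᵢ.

2.78 bits/symbol

L̄ = Σ pᵢ·ℓᵢ = 0.05·2 + 0.34·3 + 0.04·3 + 0.13·3 + 0.27·3 + 0.17·2 = 2.78 bits/symbol.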